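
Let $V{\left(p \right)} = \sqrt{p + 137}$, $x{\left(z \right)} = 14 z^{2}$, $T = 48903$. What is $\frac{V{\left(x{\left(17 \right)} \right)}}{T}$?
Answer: $\frac{\sqrt{4183}}{48903} \approx 0.0013225$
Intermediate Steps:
$V{\left(p \right)} = \sqrt{137 + p}$
$\frac{V{\left(x{\left(17 \right)} \right)}}{T} = \frac{\sqrt{137 + 14 \cdot 17^{2}}}{48903} = \sqrt{137 + 14 \cdot 289} \cdot \frac{1}{48903} = \sqrt{137 + 4046} \cdot \frac{1}{48903} = \sqrt{4183} \cdot \frac{1}{48903} = \frac{\sqrt{4183}}{48903}$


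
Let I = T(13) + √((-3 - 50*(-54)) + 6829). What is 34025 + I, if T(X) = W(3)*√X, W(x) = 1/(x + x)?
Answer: 34025 + √9526 + √13/6 ≈ 34123.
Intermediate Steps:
W(x) = 1/(2*x)
T(X) = √X/6 (T(X) = ((½)/3)*√X = ((½)*(⅓))*√X = √X/6)
I = √9526 + √13/6 (I = √13/6 + √((-3 - 50*(-54)) + 6829) = √13/6 + √((-3 + 2700) + 6829) = √13/6 + √(2697 + 6829) = √13/6 + √9526 = √9526 + √13/6 ≈ 98.202)
34025 + I = 34025 + (√9526 + √13/6) = 34025 + √9526 + √13/6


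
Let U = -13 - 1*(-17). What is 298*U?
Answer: 1192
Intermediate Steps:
U = 4 (U = -13 + 17 = 4)
298*U = 298*4 = 1192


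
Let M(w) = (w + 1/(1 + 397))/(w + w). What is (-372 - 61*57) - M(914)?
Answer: -2800680629/727544 ≈ -3849.5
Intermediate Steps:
M(w) = (1/398 + w)/(2*w) (M(w) = (w + 1/398)/((2*w)) = (w + 1/398)*(1/(2*w)) = (1/398 + w)*(1/(2*w)) = (1/398 + w)/(2*w))
(-372 - 61*57) - M(914) = (-372 - 61*57) - (1 + 398*914)/(796*914) = (-372 - 3477) - (1 + 363772)/(796*914) = -3849 - 363773/(796*914) = -3849 - 1*363773/727544 = -3849 - 363773/727544 = -2800680629/727544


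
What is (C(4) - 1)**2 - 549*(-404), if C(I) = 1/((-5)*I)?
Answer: 88718841/400 ≈ 2.2180e+5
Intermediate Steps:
C(I) = -1/(5*I)
(C(4) - 1)**2 - 549*(-404) = (-1/5/4 - 1)**2 - 549*(-404) = (-1/5*1/4 - 1)**2 + 221796 = (-1/20 - 1)**2 + 221796 = (-21/20)**2 + 221796 = 441/400 + 221796 = 88718841/400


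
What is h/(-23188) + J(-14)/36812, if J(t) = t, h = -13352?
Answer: 61398649/106699582 ≈ 0.57543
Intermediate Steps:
h/(-23188) + J(-14)/36812 = -13352/(-23188) - 14/36812 = -13352*(-1/23188) - 14*1/36812 = 3338/5797 - 7/18406 = 61398649/106699582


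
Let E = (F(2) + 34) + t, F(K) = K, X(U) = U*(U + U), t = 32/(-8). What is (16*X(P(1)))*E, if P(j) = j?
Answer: 1024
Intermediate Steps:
t = -4 (t = 32*(-⅛) = -4)
X(U) = 2*U² (X(U) = U*(2*U) = 2*U²)
E = 32 (E = (2 + 34) - 4 = 36 - 4 = 32)
(16*X(P(1)))*E = (16*(2*1²))*32 = (16*(2*1))*32 = (16*2)*32 = 32*32 = 1024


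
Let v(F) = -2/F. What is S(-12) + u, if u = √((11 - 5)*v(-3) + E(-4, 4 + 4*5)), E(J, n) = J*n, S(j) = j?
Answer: -12 + 2*I*√23 ≈ -12.0 + 9.5917*I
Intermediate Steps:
u = 2*I*√23 (u = √((11 - 5)*(-2/(-3)) - 4*(4 + 4*5)) = √(6*(-2*(-⅓)) - 4*(4 + 20)) = √(6*(⅔) - 4*24) = √(4 - 96) = √(-92) = 2*I*√23 ≈ 9.5917*I)
S(-12) + u = -12 + 2*I*√23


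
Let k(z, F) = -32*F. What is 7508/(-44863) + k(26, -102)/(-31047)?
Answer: -126511236/464287187 ≈ -0.27248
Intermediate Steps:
7508/(-44863) + k(26, -102)/(-31047) = 7508/(-44863) - 32*(-102)/(-31047) = 7508*(-1/44863) + 3264*(-1/31047) = -7508/44863 - 1088/10349 = -126511236/464287187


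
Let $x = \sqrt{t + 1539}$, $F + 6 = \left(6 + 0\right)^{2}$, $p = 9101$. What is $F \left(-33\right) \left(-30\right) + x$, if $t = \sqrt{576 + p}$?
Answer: $29700 + \sqrt{1539 + \sqrt{9677}} \approx 29740.0$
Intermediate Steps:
$t = \sqrt{9677}$ ($t = \sqrt{576 + 9101} = \sqrt{9677} \approx 98.372$)
$F = 30$ ($F = -6 + \left(6 + 0\right)^{2} = -6 + 6^{2} = -6 + 36 = 30$)
$x = \sqrt{1539 + \sqrt{9677}}$ ($x = \sqrt{\sqrt{9677} + 1539} = \sqrt{1539 + \sqrt{9677}} \approx 40.464$)
$F \left(-33\right) \left(-30\right) + x = 30 \left(-33\right) \left(-30\right) + \sqrt{1539 + \sqrt{9677}} = \left(-990\right) \left(-30\right) + \sqrt{1539 + \sqrt{9677}} = 29700 + \sqrt{1539 + \sqrt{9677}}$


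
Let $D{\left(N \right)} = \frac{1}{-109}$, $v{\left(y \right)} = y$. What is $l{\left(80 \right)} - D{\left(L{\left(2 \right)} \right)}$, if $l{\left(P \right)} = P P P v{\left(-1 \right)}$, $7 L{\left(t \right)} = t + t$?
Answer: $- \frac{55807999}{109} \approx -5.12 \cdot 10^{5}$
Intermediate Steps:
$L{\left(t \right)} = \frac{2 t}{7}$ ($L{\left(t \right)} = \frac{t + t}{7} = \frac{2 t}{7}$)
$l{\left(P \right)} = - P^{3}$ ($l{\left(P \right)} = P P P \left(-1\right) = P P^{2} \left(-1\right) = P^{3} \left(-1\right) = - P^{3}$)
$D{\left(N \right)} = - \frac{1}{109}$
$l{\left(80 \right)} - D{\left(L{\left(2 \right)} \right)} = - 80^{3} - - \frac{1}{109} = \left(-1\right) 512000 + \frac{1}{109} = -512000 + \frac{1}{109} = - \frac{55807999}{109}$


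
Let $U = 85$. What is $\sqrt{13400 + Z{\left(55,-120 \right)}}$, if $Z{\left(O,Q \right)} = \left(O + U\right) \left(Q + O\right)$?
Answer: $10 \sqrt{43} \approx 65.574$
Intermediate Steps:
$Z{\left(O,Q \right)} = \left(85 + O\right) \left(O + Q\right)$ ($Z{\left(O,Q \right)} = \left(O + 85\right) \left(Q + O\right) = \left(85 + O\right) \left(O + Q\right)$)
$\sqrt{13400 + Z{\left(55,-120 \right)}} = \sqrt{13400 + \left(55^{2} + 85 \cdot 55 + 85 \left(-120\right) + 55 \left(-120\right)\right)} = \sqrt{13400 + \left(3025 + 4675 - 10200 - 6600\right)} = \sqrt{13400 - 9100} = \sqrt{4300} = 10 \sqrt{43}$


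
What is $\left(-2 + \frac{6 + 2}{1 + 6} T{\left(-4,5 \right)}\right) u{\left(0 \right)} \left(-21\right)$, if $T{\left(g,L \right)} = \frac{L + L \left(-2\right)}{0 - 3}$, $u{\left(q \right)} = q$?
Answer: $0$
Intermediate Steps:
$T{\left(g,L \right)} = \frac{L}{3}$ ($T{\left(g,L \right)} = \frac{L - 2 L}{-3} = - L \left(- \frac{1}{3}\right) = \frac{L}{3}$)
$\left(-2 + \frac{6 + 2}{1 + 6} T{\left(-4,5 \right)}\right) u{\left(0 \right)} \left(-21\right) = \left(-2 + \frac{6 + 2}{1 + 6} \cdot \frac{1}{3} \cdot 5\right) 0 \left(-21\right) = \left(-2 + \frac{8}{7} \cdot \frac{5}{3}\right) 0 \left(-21\right) = \left(-2 + \frac{40}{21}\right) 0 \left(-21\right) = \left(- \frac{2}{21}\right) 0 \left(-21\right) = 0 \left(-21\right) = 0$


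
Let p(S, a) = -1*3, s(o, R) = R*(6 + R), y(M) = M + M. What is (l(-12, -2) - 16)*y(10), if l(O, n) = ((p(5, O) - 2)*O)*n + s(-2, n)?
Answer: -2880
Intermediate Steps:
y(M) = 2*M
p(S, a) = -3
l(O, n) = n*(6 + n) - 5*O*n (l(O, n) = ((-3 - 2)*O)*n + n*(6 + n) = (-5*O)*n + n*(6 + n) = -5*O*n + n*(6 + n) = n*(6 + n) - 5*O*n)
(l(-12, -2) - 16)*y(10) = (-2*(6 - 2 - 5*(-12)) - 16)*(2*10) = (-2*(6 - 2 + 60) - 16)*20 = (-2*64 - 16)*20 = (-128 - 16)*20 = -144*20 = -2880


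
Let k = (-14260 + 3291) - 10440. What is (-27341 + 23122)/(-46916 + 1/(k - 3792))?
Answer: 106323019/1182330117 ≈ 0.089927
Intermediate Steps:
k = -21409 (k = -10969 - 10440 = -21409)
(-27341 + 23122)/(-46916 + 1/(k - 3792)) = (-27341 + 23122)/(-46916 + 1/(-21409 - 3792)) = -4219/(-46916 + 1/(-25201)) = -4219/(-46916 - 1/25201) = -4219/(-1182330117/25201) = -4219*(-25201/1182330117) = 106323019/1182330117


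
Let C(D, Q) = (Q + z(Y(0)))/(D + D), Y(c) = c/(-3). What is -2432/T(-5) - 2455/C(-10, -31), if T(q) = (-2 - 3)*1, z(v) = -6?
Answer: -155516/185 ≈ -840.63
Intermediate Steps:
Y(c) = -c/3 (Y(c) = c*(-⅓) = -c/3)
T(q) = -5 (T(q) = -5*1 = -5)
C(D, Q) = (-6 + Q)/(2*D) (C(D, Q) = (Q - 6)/(D + D) = (-6 + Q)/((2*D)) = (-6 + Q)*(1/(2*D)) = (-6 + Q)/(2*D))
-2432/T(-5) - 2455/C(-10, -31) = -2432/(-5) - 2455*(-20/(-6 - 31)) = -2432*(-⅕) - 2455/((½)*(-⅒)*(-37)) = 2432/5 - 2455/37/20 = 2432/5 - 2455*20/37 = 2432/5 - 49100/37 = -155516/185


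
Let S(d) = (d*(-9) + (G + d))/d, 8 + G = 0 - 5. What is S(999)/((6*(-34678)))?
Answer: 8005/207859932 ≈ 3.8512e-5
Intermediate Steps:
G = -13 (G = -8 + (0 - 5) = -8 - 5 = -13)
S(d) = (-13 - 8*d)/d (S(d) = (d*(-9) + (-13 + d))/d = (-9*d + (-13 + d))/d = (-13 - 8*d)/d)
S(999)/((6*(-34678))) = (-8 - 13/999)/((6*(-34678))) = (-8 - 13*1/999)/(-208068) = (-8 - 13/999)*(-1/208068) = -8005/999*(-1/208068) = 8005/207859932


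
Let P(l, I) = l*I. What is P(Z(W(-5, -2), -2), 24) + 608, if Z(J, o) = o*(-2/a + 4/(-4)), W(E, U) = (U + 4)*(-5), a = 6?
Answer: 672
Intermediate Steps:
W(E, U) = -20 - 5*U (W(E, U) = (4 + U)*(-5) = -20 - 5*U)
Z(J, o) = -4*o/3 (Z(J, o) = o*(-2/6 + 4/(-4)) = o*(-2*⅙ + 4*(-¼)) = o*(-⅓ - 1) = o*(-4/3) = -4*o/3)
P(l, I) = I*l
P(Z(W(-5, -2), -2), 24) + 608 = 24*(-4/3*(-2)) + 608 = 24*(8/3) + 608 = 64 + 608 = 672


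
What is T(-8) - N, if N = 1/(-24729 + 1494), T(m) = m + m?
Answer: -371759/23235 ≈ -16.000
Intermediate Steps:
T(m) = 2*m
N = -1/23235 (N = 1/(-23235) = -1/23235 ≈ -4.3039e-5)
T(-8) - N = 2*(-8) - 1*(-1/23235) = -16 + 1/23235 = -371759/23235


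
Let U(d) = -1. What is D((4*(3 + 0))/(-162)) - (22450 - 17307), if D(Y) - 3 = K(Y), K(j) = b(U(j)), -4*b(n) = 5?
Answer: -20565/4 ≈ -5141.3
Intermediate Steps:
b(n) = -5/4 (b(n) = -1/4*5 = -5/4)
K(j) = -5/4
D(Y) = 7/4 (D(Y) = 3 - 5/4 = 7/4)
D((4*(3 + 0))/(-162)) - (22450 - 17307) = 7/4 - (22450 - 17307) = 7/4 - 1*5143 = 7/4 - 5143 = -20565/4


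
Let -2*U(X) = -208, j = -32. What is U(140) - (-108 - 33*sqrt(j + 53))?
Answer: 212 + 33*sqrt(21) ≈ 363.23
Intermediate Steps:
U(X) = 104 (U(X) = -1/2*(-208) = 104)
U(140) - (-108 - 33*sqrt(j + 53)) = 104 - (-108 - 33*sqrt(-32 + 53)) = 104 - (-108 - 33*sqrt(21)) = 104 + (108 + 33*sqrt(21)) = 212 + 33*sqrt(21)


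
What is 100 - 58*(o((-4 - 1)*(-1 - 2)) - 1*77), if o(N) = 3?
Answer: 4392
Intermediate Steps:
100 - 58*(o((-4 - 1)*(-1 - 2)) - 1*77) = 100 - 58*(3 - 1*77) = 100 - 58*(3 - 77) = 100 - 58*(-74) = 100 + 4292 = 4392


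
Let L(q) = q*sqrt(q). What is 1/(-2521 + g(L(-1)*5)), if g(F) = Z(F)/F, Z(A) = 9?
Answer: -63025/158886106 - 45*I/158886106 ≈ -0.00039667 - 2.8322e-7*I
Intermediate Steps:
L(q) = q**(3/2)
g(F) = 9/F
1/(-2521 + g(L(-1)*5)) = 1/(-2521 + 9/(((-1)**(3/2)*5))) = 1/(-2521 + 9/((-I*5))) = 1/(-2521 + 9/((-5*I))) = 1/(-2521 + 9*(I/5)) = 1/(-2521 + 9*I/5) = 25*(-2521 - 9*I/5)/158886106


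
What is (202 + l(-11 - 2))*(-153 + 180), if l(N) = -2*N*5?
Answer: 8964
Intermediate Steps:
l(N) = -10*N
(202 + l(-11 - 2))*(-153 + 180) = (202 - 10*(-11 - 2))*(-153 + 180) = (202 - 10*(-13))*27 = (202 + 130)*27 = 332*27 = 8964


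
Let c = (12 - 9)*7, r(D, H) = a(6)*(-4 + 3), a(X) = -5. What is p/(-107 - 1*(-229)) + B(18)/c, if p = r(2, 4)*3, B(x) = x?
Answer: 837/854 ≈ 0.98009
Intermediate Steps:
r(D, H) = 5 (r(D, H) = -5*(-4 + 3) = -5*(-1) = 5)
c = 21 (c = 3*7 = 21)
p = 15 (p = 5*3 = 15)
p/(-107 - 1*(-229)) + B(18)/c = 15/(-107 - 1*(-229)) + 18/21 = 15/(-107 + 229) + 18*(1/21) = 15/122 + 6/7 = 837/854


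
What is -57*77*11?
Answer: -48279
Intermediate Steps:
-57*77*11 = -4389*11 = -48279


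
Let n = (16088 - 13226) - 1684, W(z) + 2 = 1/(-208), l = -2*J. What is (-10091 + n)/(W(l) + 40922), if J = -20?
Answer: -1853904/8511359 ≈ -0.21782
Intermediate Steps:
l = 40 (l = -2*(-20) = 40)
W(z) = -417/208 (W(z) = -2 + 1/(-208) = -2 - 1/208 = -417/208)
n = 1178 (n = 2862 - 1684 = 1178)
(-10091 + n)/(W(l) + 40922) = (-10091 + 1178)/(-417/208 + 40922) = -8913/8511359/208 = -8913*208/8511359 = -1853904/8511359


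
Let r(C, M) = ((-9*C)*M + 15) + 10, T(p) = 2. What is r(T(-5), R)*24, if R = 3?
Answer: -696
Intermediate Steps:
r(C, M) = 25 - 9*C*M (r(C, M) = (-9*C*M + 15) + 10 = (15 - 9*C*M) + 10 = 25 - 9*C*M)
r(T(-5), R)*24 = (25 - 9*2*3)*24 = (25 - 54)*24 = -29*24 = -696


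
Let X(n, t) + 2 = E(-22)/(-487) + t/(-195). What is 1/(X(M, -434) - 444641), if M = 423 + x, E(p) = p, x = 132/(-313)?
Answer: -94965/42225306847 ≈ -2.2490e-6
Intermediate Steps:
x = -132/313 (x = 132*(-1/313) = -132/313 ≈ -0.42173)
M = 132267/313 (M = 423 - 132/313 = 132267/313 ≈ 422.58)
X(n, t) = -952/487 - t/195 (X(n, t) = -2 + (-22/(-487) + t/(-195)) = -2 + (-22*(-1/487) + t*(-1/195)) = -2 + (22/487 - t/195) = -952/487 - t/195)
1/(X(M, -434) - 444641) = 1/((-952/487 - 1/195*(-434)) - 444641) = 1/((-952/487 + 434/195) - 444641) = 1/(25718/94965 - 444641) = 1/(-42225306847/94965) = -94965/42225306847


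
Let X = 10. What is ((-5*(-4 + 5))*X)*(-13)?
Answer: 650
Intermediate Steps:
((-5*(-4 + 5))*X)*(-13) = (-5*(-4 + 5)*10)*(-13) = (-5*1*10)*(-13) = -5*10*(-13) = -50*(-13) = 650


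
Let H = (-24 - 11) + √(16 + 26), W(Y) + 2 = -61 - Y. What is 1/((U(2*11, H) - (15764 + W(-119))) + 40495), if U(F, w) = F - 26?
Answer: 1/24671 ≈ 4.0533e-5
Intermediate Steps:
W(Y) = -63 - Y (W(Y) = -2 + (-61 - Y) = -63 - Y)
H = -35 + √42 ≈ -28.519
U(F, w) = -26 + F
1/((U(2*11, H) - (15764 + W(-119))) + 40495) = 1/(((-26 + 2*11) - (15764 + (-63 - 1*(-119)))) + 40495) = 1/(((-26 + 22) - (15764 + (-63 + 119))) + 40495) = 1/((-4 - (15764 + 56)) + 40495) = 1/((-4 - 1*15820) + 40495) = 1/((-4 - 15820) + 40495) = 1/(-15824 + 40495) = 1/24671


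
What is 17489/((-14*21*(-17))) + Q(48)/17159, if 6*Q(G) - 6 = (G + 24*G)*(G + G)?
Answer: 396060349/85760682 ≈ 4.6182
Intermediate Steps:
Q(G) = 1 + 25*G**2/3 (Q(G) = 1 + ((G + 24*G)*(G + G))/6 = 1 + ((25*G)*(2*G))/6 = 1 + (50*G**2)/6 = 1 + 25*G**2/3)
17489/((-14*21*(-17))) + Q(48)/17159 = 17489/((-14*21*(-17))) + (1 + (25/3)*48**2)/17159 = 17489/((-294*(-17))) + (1 + (25/3)*2304)*(1/17159) = 17489/4998 + (1 + 19200)*(1/17159) = 17489*(1/4998) + 19201*(1/17159) = 17489/4998 + 19201/17159 = 396060349/85760682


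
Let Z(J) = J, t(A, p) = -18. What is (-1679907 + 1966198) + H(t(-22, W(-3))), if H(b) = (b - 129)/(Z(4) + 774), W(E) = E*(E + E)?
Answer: 222734251/778 ≈ 2.8629e+5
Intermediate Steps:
W(E) = 2*E² (W(E) = E*(2*E) = 2*E²)
H(b) = -129/778 + b/778 (H(b) = (b - 129)/(4 + 774) = (-129 + b)/778 = (-129 + b)*(1/778) = -129/778 + b/778)
(-1679907 + 1966198) + H(t(-22, W(-3))) = (-1679907 + 1966198) + (-129/778 + (1/778)*(-18)) = 286291 + (-129/778 - 9/389) = 286291 - 147/778 = 222734251/778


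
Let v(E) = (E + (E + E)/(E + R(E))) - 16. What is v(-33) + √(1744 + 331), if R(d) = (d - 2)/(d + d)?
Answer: -100651/2143 + 5*√83 ≈ -1.4152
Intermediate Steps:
R(d) = (-2 + d)/(2*d) (R(d) = (-2 + d)/((2*d)) = (-2 + d)*(1/(2*d)) = (-2 + d)/(2*d))
v(E) = -16 + E + 2*E/(E + (-2 + E)/(2*E)) (v(E) = (E + (E + E)/(E + (-2 + E)/(2*E))) - 16 = (E + (2*E)/(E + (-2 + E)/(2*E))) - 16 = (E + 2*E/(E + (-2 + E)/(2*E))) - 16 = -16 + E + 2*E/(E + (-2 + E)/(2*E)))
v(-33) + √(1744 + 331) = (32 - 27*(-33)² - 18*(-33) + 2*(-33)³)/(-2 - 33 + 2*(-33)²) + √(1744 + 331) = (32 - 27*1089 + 594 + 2*(-35937))/(-2 - 33 + 2*1089) + √2075 = (32 - 29403 + 594 - 71874)/(-2 - 33 + 2178) + 5*√83 = -100651/2143 + 5*√83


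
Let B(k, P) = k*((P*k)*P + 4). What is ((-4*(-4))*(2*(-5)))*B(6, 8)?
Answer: -372480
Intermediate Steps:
B(k, P) = k*(4 + k*P**2) (B(k, P) = k*(k*P**2 + 4) = k*(4 + k*P**2))
((-4*(-4))*(2*(-5)))*B(6, 8) = ((-4*(-4))*(2*(-5)))*(6*(4 + 6*8**2)) = (16*(-10))*(6*(4 + 6*64)) = -960*(4 + 384) = -960*388 = -160*2328 = -372480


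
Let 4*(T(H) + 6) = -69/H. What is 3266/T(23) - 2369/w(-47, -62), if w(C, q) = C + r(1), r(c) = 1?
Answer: -23347/54 ≈ -432.35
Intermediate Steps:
T(H) = -6 - 69/(4*H) (T(H) = -6 + (-69/H)/4 = -6 - 69/(4*H))
w(C, q) = 1 + C (w(C, q) = C + 1 = 1 + C)
3266/T(23) - 2369/w(-47, -62) = 3266/(-6 - 69/4/23) - 2369/(1 - 47) = 3266/(-6 - 69/4*1/23) - 2369/(-46) = 3266/(-6 - ¾) - 2369*(-1/46) = 3266/(-27/4) + 103/2 = 3266*(-4/27) + 103/2 = -13064/27 + 103/2 = -23347/54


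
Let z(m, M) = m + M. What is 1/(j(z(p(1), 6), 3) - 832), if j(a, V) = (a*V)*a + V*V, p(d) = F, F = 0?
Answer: -1/715 ≈ -0.0013986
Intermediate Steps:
p(d) = 0
z(m, M) = M + m
j(a, V) = V**2 + V*a**2 (j(a, V) = (V*a)*a + V**2 = V*a**2 + V**2 = V**2 + V*a**2)
1/(j(z(p(1), 6), 3) - 832) = 1/(3*(3 + (6 + 0)**2) - 832) = 1/(3*(3 + 6**2) - 832) = 1/(3*(3 + 36) - 832) = 1/(3*39 - 832) = 1/(117 - 832) = 1/(-715) = -1/715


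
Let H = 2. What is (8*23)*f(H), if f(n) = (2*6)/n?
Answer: 1104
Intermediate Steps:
f(n) = 12/n
(8*23)*f(H) = (8*23)*(12/2) = 184*(12*(½)) = 184*6 = 1104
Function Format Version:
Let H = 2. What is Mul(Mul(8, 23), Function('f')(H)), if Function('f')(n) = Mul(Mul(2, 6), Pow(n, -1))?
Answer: 1104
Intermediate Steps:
Function('f')(n) = Mul(12, Pow(n, -1))
Mul(Mul(8, 23), Function('f')(H)) = Mul(Mul(8, 23), Mul(12, Pow(2, -1))) = Mul(184, Mul(12, Rational(1, 2))) = Mul(184, 6) = 1104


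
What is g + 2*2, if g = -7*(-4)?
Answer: 32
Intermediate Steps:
g = 28
g + 2*2 = 28 + 2*2 = 28 + 4 = 32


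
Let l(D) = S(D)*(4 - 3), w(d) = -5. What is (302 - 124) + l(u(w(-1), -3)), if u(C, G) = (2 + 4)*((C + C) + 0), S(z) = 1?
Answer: 179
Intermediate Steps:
u(C, G) = 12*C (u(C, G) = 6*(2*C + 0) = 6*(2*C) = 12*C)
l(D) = 1 (l(D) = 1*(4 - 3) = 1*1 = 1)
(302 - 124) + l(u(w(-1), -3)) = (302 - 124) + 1 = 178 + 1 = 179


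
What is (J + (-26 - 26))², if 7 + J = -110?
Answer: 28561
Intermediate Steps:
J = -117 (J = -7 - 110 = -117)
(J + (-26 - 26))² = (-117 + (-26 - 26))² = (-117 - 52)² = (-169)² = 28561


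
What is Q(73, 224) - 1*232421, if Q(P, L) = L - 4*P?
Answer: -232489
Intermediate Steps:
Q(73, 224) - 1*232421 = (224 - 4*73) - 1*232421 = (224 - 292) - 232421 = -68 - 232421 = -232489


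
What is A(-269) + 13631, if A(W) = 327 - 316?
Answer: 13642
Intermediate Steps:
A(W) = 11
A(-269) + 13631 = 11 + 13631 = 13642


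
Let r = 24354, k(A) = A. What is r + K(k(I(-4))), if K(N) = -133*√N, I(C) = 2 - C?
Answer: 24354 - 133*√6 ≈ 24028.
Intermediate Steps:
r + K(k(I(-4))) = 24354 - 133*√(2 - 1*(-4)) = 24354 - 133*√(2 + 4) = 24354 - 133*√6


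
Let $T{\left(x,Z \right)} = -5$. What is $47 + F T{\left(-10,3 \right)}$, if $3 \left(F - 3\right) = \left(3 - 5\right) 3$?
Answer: $42$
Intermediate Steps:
$F = 1$ ($F = 3 + \frac{\left(3 - 5\right) 3}{3} = 3 + \frac{\left(-2\right) 3}{3} = 3 + \frac{1}{3} \left(-6\right) = 3 - 2 = 1$)
$47 + F T{\left(-10,3 \right)} = 47 + 1 \left(-5\right) = 47 - 5 = 42$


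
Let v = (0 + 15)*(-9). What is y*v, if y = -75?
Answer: 10125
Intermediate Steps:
v = -135 (v = 15*(-9) = -135)
y*v = -75*(-135) = 10125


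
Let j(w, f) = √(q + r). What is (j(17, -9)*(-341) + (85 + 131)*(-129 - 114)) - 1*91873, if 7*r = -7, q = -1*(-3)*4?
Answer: -144361 - 341*√11 ≈ -1.4549e+5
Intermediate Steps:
q = 12 (q = 3*4 = 12)
r = -1 (r = (⅐)*(-7) = -1)
j(w, f) = √11 (j(w, f) = √(12 - 1) = √11)
(j(17, -9)*(-341) + (85 + 131)*(-129 - 114)) - 1*91873 = (√11*(-341) + (85 + 131)*(-129 - 114)) - 1*91873 = (-341*√11 + 216*(-243)) - 91873 = (-341*√11 - 52488) - 91873 = (-52488 - 341*√11) - 91873 = -144361 - 341*√11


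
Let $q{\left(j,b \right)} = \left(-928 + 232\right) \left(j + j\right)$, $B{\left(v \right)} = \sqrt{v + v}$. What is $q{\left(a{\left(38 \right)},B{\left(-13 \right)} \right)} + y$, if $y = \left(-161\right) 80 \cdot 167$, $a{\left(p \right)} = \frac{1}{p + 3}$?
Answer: $- \frac{88190752}{41} \approx -2.151 \cdot 10^{6}$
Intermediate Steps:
$a{\left(p \right)} = \frac{1}{3 + p}$
$B{\left(v \right)} = \sqrt{2} \sqrt{v}$ ($B{\left(v \right)} = \sqrt{2 v} = \sqrt{2} \sqrt{v}$)
$q{\left(j,b \right)} = - 1392 j$ ($q{\left(j,b \right)} = - 696 \cdot 2 j = - 1392 j$)
$y = -2150960$ ($y = \left(-12880\right) 167 = -2150960$)
$q{\left(a{\left(38 \right)},B{\left(-13 \right)} \right)} + y = - \frac{1392}{3 + 38} - 2150960 = - \frac{1392}{41} - 2150960 = - \frac{88190752}{41}$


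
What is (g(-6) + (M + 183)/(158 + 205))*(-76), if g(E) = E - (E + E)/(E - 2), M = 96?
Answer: 61902/121 ≈ 511.59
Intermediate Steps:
g(E) = E - 2*E/(-2 + E)
(g(-6) + (M + 183)/(158 + 205))*(-76) = (-6*(-4 - 6)/(-2 - 6) + (96 + 183)/(158 + 205))*(-76) = (-6*(-10)/(-8) + 279/363)*(-76) = (-6*(-⅛)*(-10) + 279*(1/363))*(-76) = (-15/2 + 93/121)*(-76) = -1629/242*(-76) = 61902/121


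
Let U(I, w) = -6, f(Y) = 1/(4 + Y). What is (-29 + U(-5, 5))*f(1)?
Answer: -7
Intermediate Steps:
(-29 + U(-5, 5))*f(1) = (-29 - 6)/(4 + 1) = -35/5 = -35*⅕ = -7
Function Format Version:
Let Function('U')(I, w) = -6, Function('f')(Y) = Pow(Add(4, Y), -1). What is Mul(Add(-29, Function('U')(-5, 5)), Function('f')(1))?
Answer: -7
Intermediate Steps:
Mul(Add(-29, Function('U')(-5, 5)), Function('f')(1)) = Mul(Add(-29, -6), Pow(Add(4, 1), -1)) = Mul(-35, Pow(5, -1)) = Mul(-35, Rational(1, 5)) = -7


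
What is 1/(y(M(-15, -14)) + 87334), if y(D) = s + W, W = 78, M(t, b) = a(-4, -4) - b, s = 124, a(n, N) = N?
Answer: 1/87536 ≈ 1.1424e-5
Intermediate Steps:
M(t, b) = -4 - b
y(D) = 202 (y(D) = 124 + 78 = 202)
1/(y(M(-15, -14)) + 87334) = 1/(202 + 87334) = 1/87536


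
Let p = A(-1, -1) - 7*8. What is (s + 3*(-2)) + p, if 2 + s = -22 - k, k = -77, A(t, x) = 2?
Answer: -7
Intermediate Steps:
s = 53 (s = -2 + (-22 - 1*(-77)) = -2 + (-22 + 77) = -2 + 55 = 53)
p = -54 (p = 2 - 7*8 = 2 - 56 = -54)
(s + 3*(-2)) + p = (53 + 3*(-2)) - 54 = (53 - 6) - 54 = 47 - 54 = -7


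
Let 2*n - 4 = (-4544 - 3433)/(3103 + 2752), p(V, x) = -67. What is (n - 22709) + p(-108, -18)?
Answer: -266691517/11710 ≈ -22775.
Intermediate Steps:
n = 15443/11710 (n = 2 + ((-4544 - 3433)/(3103 + 2752))/2 = 2 + (-7977/5855)/2 = 2 + (-7977*1/5855)/2 = 2 + (1/2)*(-7977/5855) = 2 - 7977/11710 = 15443/11710 ≈ 1.3188)
(n - 22709) + p(-108, -18) = (15443/11710 - 22709) - 67 = -265906947/11710 - 67 = -266691517/11710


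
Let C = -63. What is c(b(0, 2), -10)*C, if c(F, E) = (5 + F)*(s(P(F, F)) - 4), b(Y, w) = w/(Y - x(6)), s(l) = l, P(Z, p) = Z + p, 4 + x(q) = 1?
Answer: 952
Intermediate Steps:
x(q) = -3 (x(q) = -4 + 1 = -3)
b(Y, w) = w/(3 + Y) (b(Y, w) = w/(Y - 1*(-3)) = w/(Y + 3) = w/(3 + Y))
c(F, E) = (-4 + 2*F)*(5 + F) (c(F, E) = (5 + F)*((F + F) - 4) = (5 + F)*(2*F - 4) = (5 + F)*(-4 + 2*F) = (-4 + 2*F)*(5 + F))
c(b(0, 2), -10)*C = (-20 + 2*(2/(3 + 0))² + 6*(2/(3 + 0)))*(-63) = (-20 + 2*(2/3)² + 6*(2/3))*(-63) = (-20 + 2*(2*(⅓))² + 6*(2*(⅓)))*(-63) = (-20 + 2*(⅔)² + 6*(⅔))*(-63) = (-20 + 2*(4/9) + 4)*(-63) = (-20 + 8/9 + 4)*(-63) = -136/9*(-63) = 952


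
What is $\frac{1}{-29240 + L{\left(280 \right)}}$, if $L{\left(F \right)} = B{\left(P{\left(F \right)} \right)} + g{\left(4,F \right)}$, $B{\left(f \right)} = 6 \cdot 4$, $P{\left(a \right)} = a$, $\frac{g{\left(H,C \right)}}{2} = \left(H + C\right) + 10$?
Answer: $- \frac{1}{28628} \approx -3.4931 \cdot 10^{-5}$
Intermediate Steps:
$g{\left(H,C \right)} = 20 + 2 C + 2 H$ ($g{\left(H,C \right)} = 2 \left(\left(H + C\right) + 10\right) = 2 \left(\left(C + H\right) + 10\right) = 2 \left(10 + C + H\right) = 20 + 2 C + 2 H$)
$B{\left(f \right)} = 24$
$L{\left(F \right)} = 52 + 2 F$ ($L{\left(F \right)} = 24 + \left(20 + 2 F + 2 \cdot 4\right) = 24 + \left(20 + 2 F + 8\right) = 24 + \left(28 + 2 F\right) = 52 + 2 F$)
$\frac{1}{-29240 + L{\left(280 \right)}} = \frac{1}{-29240 + \left(52 + 2 \cdot 280\right)} = \frac{1}{-29240 + \left(52 + 560\right)} = \frac{1}{-29240 + 612} = \frac{1}{-28628} = - \frac{1}{28628}$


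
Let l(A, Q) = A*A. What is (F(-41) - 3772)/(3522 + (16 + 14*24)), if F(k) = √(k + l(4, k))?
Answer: -1886/1937 + 5*I/3874 ≈ -0.97367 + 0.0012907*I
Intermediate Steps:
l(A, Q) = A²
F(k) = √(16 + k) (F(k) = √(k + 4²) = √(k + 16) = √(16 + k))
(F(-41) - 3772)/(3522 + (16 + 14*24)) = (√(16 - 41) - 3772)/(3522 + (16 + 14*24)) = (√(-25) - 3772)/(3522 + (16 + 336)) = (5*I - 3772)/(3522 + 352) = (-3772 + 5*I)/3874 = (-3772 + 5*I)*(1/3874) = -1886/1937 + 5*I/3874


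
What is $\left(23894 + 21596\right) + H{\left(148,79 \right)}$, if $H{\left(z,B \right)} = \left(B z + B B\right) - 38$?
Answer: $63385$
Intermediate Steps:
$H{\left(z,B \right)} = -38 + B^{2} + B z$ ($H{\left(z,B \right)} = \left(B z + B^{2}\right) - 38 = \left(B^{2} + B z\right) - 38 = -38 + B^{2} + B z$)
$\left(23894 + 21596\right) + H{\left(148,79 \right)} = \left(23894 + 21596\right) + \left(-38 + 79^{2} + 79 \cdot 148\right) = 45490 + \left(-38 + 6241 + 11692\right) = 45490 + 17895 = 63385$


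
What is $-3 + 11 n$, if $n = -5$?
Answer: $-58$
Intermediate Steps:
$-3 + 11 n = -3 + 11 \left(-5\right) = -3 - 55 = -58$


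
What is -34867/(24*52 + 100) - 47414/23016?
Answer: -54150809/1939098 ≈ -27.926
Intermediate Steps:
-34867/(24*52 + 100) - 47414/23016 = -34867/(1248 + 100) - 47414*1/23016 = -34867/1348 - 23707/11508 = -54150809/1939098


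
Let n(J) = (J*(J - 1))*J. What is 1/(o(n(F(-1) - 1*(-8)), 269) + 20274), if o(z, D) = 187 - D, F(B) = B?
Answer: 1/20192 ≈ 4.9525e-5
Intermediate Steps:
n(J) = J²*(-1 + J) (n(J) = (J*(-1 + J))*J = J²*(-1 + J))
1/(o(n(F(-1) - 1*(-8)), 269) + 20274) = 1/((187 - 1*269) + 20274) = 1/((187 - 269) + 20274) = 1/(-82 + 20274) = 1/20192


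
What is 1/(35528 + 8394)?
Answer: 1/43922 ≈ 2.2768e-5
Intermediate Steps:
1/(35528 + 8394) = 1/43922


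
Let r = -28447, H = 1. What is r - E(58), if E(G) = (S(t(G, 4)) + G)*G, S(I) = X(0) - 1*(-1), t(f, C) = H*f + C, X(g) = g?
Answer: -31869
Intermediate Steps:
t(f, C) = C + f (t(f, C) = 1*f + C = f + C = C + f)
S(I) = 1 (S(I) = 0 - 1*(-1) = 0 + 1 = 1)
E(G) = G*(1 + G) (E(G) = (1 + G)*G = G*(1 + G))
r - E(58) = -28447 - 58*(1 + 58) = -28447 - 58*59 = -28447 - 1*3422 = -28447 - 3422 = -31869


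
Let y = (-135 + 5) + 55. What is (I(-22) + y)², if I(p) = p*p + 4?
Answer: 170569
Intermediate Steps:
I(p) = 4 + p² (I(p) = p² + 4 = 4 + p²)
y = -75 (y = -130 + 55 = -75)
(I(-22) + y)² = ((4 + (-22)²) - 75)² = ((4 + 484) - 75)² = (488 - 75)² = 413² = 170569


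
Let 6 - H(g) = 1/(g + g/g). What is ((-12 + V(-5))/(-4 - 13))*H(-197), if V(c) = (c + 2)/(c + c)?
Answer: 137709/33320 ≈ 4.1329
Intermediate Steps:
V(c) = (2 + c)/(2*c) (V(c) = (2 + c)/((2*c)) = (2 + c)*(1/(2*c)) = (2 + c)/(2*c))
H(g) = 6 - 1/(1 + g) (H(g) = 6 - 1/(g + g/g) = 6 - 1/(g + 1) = 6 - 1/(1 + g))
((-12 + V(-5))/(-4 - 13))*H(-197) = ((-12 + (½)*(2 - 5)/(-5))/(-4 - 13))*((5 + 6*(-197))/(1 - 197)) = ((-12 + (½)*(-⅕)*(-3))/(-17))*((5 - 1182)/(-196)) = ((-12 + 3/10)*(-1/17))*(-1/196*(-1177)) = -117/10*(-1/17)*(1177/196) = (117/170)*(1177/196) = 137709/33320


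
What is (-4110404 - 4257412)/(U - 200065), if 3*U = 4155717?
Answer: -1394636/197529 ≈ -7.0604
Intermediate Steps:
U = 1385239 (U = (⅓)*4155717 = 1385239)
(-4110404 - 4257412)/(U - 200065) = (-4110404 - 4257412)/(1385239 - 200065) = -8367816/1185174 = -8367816*1/1185174 = -1394636/197529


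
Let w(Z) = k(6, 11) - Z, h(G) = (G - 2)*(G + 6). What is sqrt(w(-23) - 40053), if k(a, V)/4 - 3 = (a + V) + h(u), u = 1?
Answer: 3*I*sqrt(4442) ≈ 199.95*I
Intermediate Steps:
h(G) = (-2 + G)*(6 + G)
k(a, V) = -16 + 4*V + 4*a (k(a, V) = 12 + 4*((a + V) + (-12 + 1**2 + 4*1)) = 12 + 4*((V + a) + (-12 + 1 + 4)) = 12 + 4*((V + a) - 7) = 12 + 4*(-7 + V + a) = 12 + (-28 + 4*V + 4*a) = -16 + 4*V + 4*a)
w(Z) = 52 - Z (w(Z) = (-16 + 4*11 + 4*6) - Z = (-16 + 44 + 24) - Z = 52 - Z)
sqrt(w(-23) - 40053) = sqrt((52 - 1*(-23)) - 40053) = sqrt((52 + 23) - 40053) = sqrt(75 - 40053) = sqrt(-39978) = 3*I*sqrt(4442)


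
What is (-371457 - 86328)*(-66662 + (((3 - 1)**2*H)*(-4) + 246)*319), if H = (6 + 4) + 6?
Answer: 31977197820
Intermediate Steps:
H = 16 (H = 10 + 6 = 16)
(-371457 - 86328)*(-66662 + (((3 - 1)**2*H)*(-4) + 246)*319) = (-371457 - 86328)*(-66662 + (((3 - 1)**2*16)*(-4) + 246)*319) = -457785*(-66662 + ((2**2*16)*(-4) + 246)*319) = -457785*(-66662 + ((4*16)*(-4) + 246)*319) = -457785*(-66662 + (64*(-4) + 246)*319) = -457785*(-66662 + (-256 + 246)*319) = -457785*(-66662 - 10*319) = -457785*(-66662 - 3190) = -457785*(-69852) = 31977197820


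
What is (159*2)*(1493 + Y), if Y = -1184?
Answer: 98262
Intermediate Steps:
(159*2)*(1493 + Y) = (159*2)*(1493 - 1184) = 318*309 = 98262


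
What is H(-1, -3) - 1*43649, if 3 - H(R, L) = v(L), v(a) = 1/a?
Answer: -130937/3 ≈ -43646.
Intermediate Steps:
H(R, L) = 3 - 1/L
H(-1, -3) - 1*43649 = (3 - 1/(-3)) - 1*43649 = (3 - 1*(-⅓)) - 43649 = (3 + ⅓) - 43649 = 10/3 - 43649 = -130937/3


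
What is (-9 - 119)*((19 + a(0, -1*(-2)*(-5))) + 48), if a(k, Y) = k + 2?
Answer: -8832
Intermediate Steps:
a(k, Y) = 2 + k
(-9 - 119)*((19 + a(0, -1*(-2)*(-5))) + 48) = (-9 - 119)*((19 + (2 + 0)) + 48) = -128*((19 + 2) + 48) = -128*(21 + 48) = -128*69 = -8832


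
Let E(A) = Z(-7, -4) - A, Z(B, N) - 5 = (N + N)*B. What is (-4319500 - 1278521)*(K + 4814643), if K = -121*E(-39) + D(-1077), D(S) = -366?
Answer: -26882687691717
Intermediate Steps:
Z(B, N) = 5 + 2*B*N (Z(B, N) = 5 + (N + N)*B = 5 + (2*N)*B = 5 + 2*B*N)
E(A) = 61 - A (E(A) = (5 + 2*(-7)*(-4)) - A = (5 + 56) - A = 61 - A)
K = -12466 (K = -121*(61 - 1*(-39)) - 366 = -121*(61 + 39) - 366 = -121*100 - 366 = -12100 - 366 = -12466)
(-4319500 - 1278521)*(K + 4814643) = (-4319500 - 1278521)*(-12466 + 4814643) = -5598021*4802177 = -26882687691717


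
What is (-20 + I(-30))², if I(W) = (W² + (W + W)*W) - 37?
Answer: 6985449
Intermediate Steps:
I(W) = -37 + 3*W² (I(W) = (W² + (2*W)*W) - 37 = (W² + 2*W²) - 37 = 3*W² - 37 = -37 + 3*W²)
(-20 + I(-30))² = (-20 + (-37 + 3*(-30)²))² = (-20 + (-37 + 3*900))² = (-20 + (-37 + 2700))² = (-20 + 2663)² = 2643² = 6985449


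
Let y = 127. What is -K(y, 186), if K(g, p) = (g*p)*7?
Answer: -165354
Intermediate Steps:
K(g, p) = 7*g*p
-K(y, 186) = -7*127*186 = -1*165354 = -165354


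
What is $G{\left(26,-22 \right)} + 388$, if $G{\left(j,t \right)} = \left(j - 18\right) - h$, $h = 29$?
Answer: $367$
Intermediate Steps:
$G{\left(j,t \right)} = -47 + j$ ($G{\left(j,t \right)} = \left(j - 18\right) - 29 = \left(-18 + j\right) - 29 = -47 + j$)
$G{\left(26,-22 \right)} + 388 = \left(-47 + 26\right) + 388 = -21 + 388 = 367$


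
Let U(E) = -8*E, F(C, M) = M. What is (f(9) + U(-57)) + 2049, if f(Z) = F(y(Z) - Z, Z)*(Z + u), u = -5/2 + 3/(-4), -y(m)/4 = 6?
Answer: 10227/4 ≈ 2556.8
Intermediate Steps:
y(m) = -24 (y(m) = -4*6 = -24)
u = -13/4 (u = -5*½ + 3*(-¼) = -5/2 - ¾ = -13/4 ≈ -3.2500)
f(Z) = Z*(-13/4 + Z) (f(Z) = Z*(Z - 13/4) = Z*(-13/4 + Z))
(f(9) + U(-57)) + 2049 = ((¼)*9*(-13 + 4*9) - 8*(-57)) + 2049 = ((¼)*9*(-13 + 36) + 456) + 2049 = ((¼)*9*23 + 456) + 2049 = (207/4 + 456) + 2049 = 2031/4 + 2049 = 10227/4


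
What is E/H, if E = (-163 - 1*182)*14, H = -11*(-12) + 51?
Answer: -1610/61 ≈ -26.393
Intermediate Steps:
H = 183 (H = 132 + 51 = 183)
E = -4830 (E = (-163 - 182)*14 = -345*14 = -4830)
E/H = -4830/183 = -4830*1/183 = -1610/61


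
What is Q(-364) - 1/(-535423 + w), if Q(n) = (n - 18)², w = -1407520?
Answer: 283522014333/1942943 ≈ 1.4592e+5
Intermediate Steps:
Q(n) = (-18 + n)²
Q(-364) - 1/(-535423 + w) = (-18 - 364)² - 1/(-535423 - 1407520) = (-382)² - 1/(-1942943) = 145924 - 1*(-1/1942943) = 145924 + 1/1942943 = 283522014333/1942943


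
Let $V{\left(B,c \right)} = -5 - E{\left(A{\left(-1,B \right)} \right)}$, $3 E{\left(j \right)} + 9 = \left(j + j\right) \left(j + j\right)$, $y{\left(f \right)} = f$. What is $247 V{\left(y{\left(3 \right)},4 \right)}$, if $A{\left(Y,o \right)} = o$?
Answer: $-3458$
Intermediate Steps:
$E{\left(j \right)} = -3 + \frac{4 j^{2}}{3}$ ($E{\left(j \right)} = -3 + \frac{\left(j + j\right) \left(j + j\right)}{3} = -3 + \frac{2 j 2 j}{3} = -3 + \frac{4 j^{2}}{3}$)
$V{\left(B,c \right)} = -2 - \frac{4 B^{2}}{3}$ ($V{\left(B,c \right)} = -5 - \left(-3 + \frac{4 B^{2}}{3}\right) = -2 - \frac{4 B^{2}}{3}$)
$247 V{\left(y{\left(3 \right)},4 \right)} = 247 \left(-2 - \frac{4 \cdot 3^{2}}{3}\right) = 247 \left(-2 - 12\right) = 247 \left(-14\right) = -3458$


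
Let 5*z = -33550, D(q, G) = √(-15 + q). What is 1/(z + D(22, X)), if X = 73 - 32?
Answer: -6710/45024093 - √7/45024093 ≈ -0.00014909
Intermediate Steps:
X = 41
z = -6710 (z = (⅕)*(-33550) = -6710)
1/(z + D(22, X)) = 1/(-6710 + √(-15 + 22)) = 1/(-6710 + √7)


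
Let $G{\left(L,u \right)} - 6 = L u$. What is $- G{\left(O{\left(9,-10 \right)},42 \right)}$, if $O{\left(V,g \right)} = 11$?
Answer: $-468$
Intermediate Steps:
$G{\left(L,u \right)} = 6 + L u$
$- G{\left(O{\left(9,-10 \right)},42 \right)} = - (6 + 11 \cdot 42) = - (6 + 462) = \left(-1\right) 468 = -468$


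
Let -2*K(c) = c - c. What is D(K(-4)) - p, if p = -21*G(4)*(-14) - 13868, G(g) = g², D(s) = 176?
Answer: 9340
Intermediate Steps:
K(c) = 0 (K(c) = -(c - c)/2 = -½*0 = 0)
p = -9164 (p = -21*4²*(-14) - 13868 = -21*16*(-14) - 13868 = -336*(-14) - 13868 = 4704 - 13868 = -9164)
D(K(-4)) - p = 176 - 1*(-9164) = 176 + 9164 = 9340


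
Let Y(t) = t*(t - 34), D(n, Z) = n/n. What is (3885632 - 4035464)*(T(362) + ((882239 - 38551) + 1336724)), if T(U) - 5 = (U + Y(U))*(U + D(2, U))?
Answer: -6804319267512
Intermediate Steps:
D(n, Z) = 1
Y(t) = t*(-34 + t)
T(U) = 5 + (1 + U)*(U + U*(-34 + U)) (T(U) = 5 + (U + U*(-34 + U))*(U + 1) = 5 + (U + U*(-34 + U))*(1 + U) = 5 + (1 + U)*(U + U*(-34 + U)))
(3885632 - 4035464)*(T(362) + ((882239 - 38551) + 1336724)) = (3885632 - 4035464)*((5 + 362³ - 33*362 - 32*362²) + ((882239 - 38551) + 1336724)) = -149832*((5 + 47437928 - 11946 - 32*131044) + (843688 + 1336724)) = -149832*((5 + 47437928 - 11946 - 4193408) + 2180412) = -149832*(43232579 + 2180412) = -149832*45412991 = -6804319267512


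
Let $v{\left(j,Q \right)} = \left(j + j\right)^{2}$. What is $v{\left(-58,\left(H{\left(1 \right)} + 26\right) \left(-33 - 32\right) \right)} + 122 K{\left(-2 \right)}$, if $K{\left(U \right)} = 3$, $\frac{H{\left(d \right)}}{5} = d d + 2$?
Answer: $13822$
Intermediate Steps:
$H{\left(d \right)} = 10 + 5 d^{2}$ ($H{\left(d \right)} = 5 \left(d d + 2\right) = 5 \left(d^{2} + 2\right) = 5 \left(2 + d^{2}\right) = 10 + 5 d^{2}$)
$v{\left(j,Q \right)} = 4 j^{2}$ ($v{\left(j,Q \right)} = \left(2 j\right)^{2} = 4 j^{2}$)
$v{\left(-58,\left(H{\left(1 \right)} + 26\right) \left(-33 - 32\right) \right)} + 122 K{\left(-2 \right)} = 4 \left(-58\right)^{2} + 122 \cdot 3 = 4 \cdot 3364 + 366 = 13456 + 366 = 13822$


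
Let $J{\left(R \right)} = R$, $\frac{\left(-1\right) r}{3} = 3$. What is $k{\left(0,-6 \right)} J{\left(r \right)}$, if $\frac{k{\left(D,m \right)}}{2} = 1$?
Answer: $-18$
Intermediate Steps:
$r = -9$ ($r = \left(-3\right) 3 = -9$)
$k{\left(D,m \right)} = 2$ ($k{\left(D,m \right)} = 2 \cdot 1 = 2$)
$k{\left(0,-6 \right)} J{\left(r \right)} = 2 \left(-9\right) = -18$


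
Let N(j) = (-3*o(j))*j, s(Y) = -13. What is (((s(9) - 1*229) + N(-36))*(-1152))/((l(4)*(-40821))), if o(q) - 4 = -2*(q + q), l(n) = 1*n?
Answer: 1511232/13607 ≈ 111.06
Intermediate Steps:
l(n) = n
o(q) = 4 - 4*q (o(q) = 4 - 2*(q + q) = 4 - 4*q)
N(j) = j*(-12 + 12*j) (N(j) = (-3*(4 - 4*j))*j = (-12 + 12*j)*j = j*(-12 + 12*j))
(((s(9) - 1*229) + N(-36))*(-1152))/((l(4)*(-40821))) = (((-13 - 1*229) + 12*(-36)*(-1 - 36))*(-1152))/((4*(-40821))) = (((-13 - 229) + 12*(-36)*(-37))*(-1152))/(-163284) = ((-242 + 15984)*(-1152))*(-1/163284) = (15742*(-1152))*(-1/163284) = -18134784*(-1/163284) = 1511232/13607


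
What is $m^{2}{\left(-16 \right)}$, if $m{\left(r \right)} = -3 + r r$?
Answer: $64009$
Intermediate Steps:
$m{\left(r \right)} = -3 + r^{2}$
$m^{2}{\left(-16 \right)} = \left(-3 + \left(-16\right)^{2}\right)^{2} = \left(-3 + 256\right)^{2} = 253^{2} = 64009$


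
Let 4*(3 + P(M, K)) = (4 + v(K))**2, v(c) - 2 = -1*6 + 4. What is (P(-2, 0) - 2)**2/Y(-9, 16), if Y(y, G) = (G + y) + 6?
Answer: 1/13 ≈ 0.076923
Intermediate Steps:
v(c) = 0 (v(c) = 2 + (-1*6 + 4) = 2 + (-6 + 4) = 2 - 2 = 0)
Y(y, G) = 6 + G + y
P(M, K) = 1 (P(M, K) = -3 + (4 + 0)**2/4 = -3 + (1/4)*4**2 = -3 + (1/4)*16 = -3 + 4 = 1)
(P(-2, 0) - 2)**2/Y(-9, 16) = (1 - 2)**2/(6 + 16 - 9) = (-1)**2/13 = 1*(1/13) = 1/13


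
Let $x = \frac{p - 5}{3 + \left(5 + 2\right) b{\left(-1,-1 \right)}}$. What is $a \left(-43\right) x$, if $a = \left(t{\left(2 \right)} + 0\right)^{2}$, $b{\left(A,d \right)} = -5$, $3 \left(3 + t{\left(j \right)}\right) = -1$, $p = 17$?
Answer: $\frac{1075}{6} \approx 179.17$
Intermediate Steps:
$t{\left(j \right)} = - \frac{10}{3}$ ($t{\left(j \right)} = -3 + \frac{1}{3} \left(-1\right) = -3 - \frac{1}{3} = - \frac{10}{3}$)
$a = \frac{100}{9}$ ($a = \left(- \frac{10}{3} + 0\right)^{2} = \left(- \frac{10}{3}\right)^{2} = \frac{100}{9} \approx 11.111$)
$x = - \frac{3}{8}$ ($x = \frac{17 - 5}{3 + \left(5 + 2\right) \left(-5\right)} = \frac{12}{3 + 7 \left(-5\right)} = \frac{12}{3 - 35} = \frac{12}{-32} = 12 \left(- \frac{1}{32}\right) = - \frac{3}{8} \approx -0.375$)
$a \left(-43\right) x = \frac{100}{9} \left(-43\right) \left(- \frac{3}{8}\right) = \left(- \frac{4300}{9}\right) \left(- \frac{3}{8}\right) = \frac{1075}{6}$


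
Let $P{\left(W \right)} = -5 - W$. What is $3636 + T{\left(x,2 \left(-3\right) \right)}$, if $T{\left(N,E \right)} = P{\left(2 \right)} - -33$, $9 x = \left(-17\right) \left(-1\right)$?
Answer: $3662$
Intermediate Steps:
$x = \frac{17}{9}$ ($x = \frac{\left(-17\right) \left(-1\right)}{9} = \frac{1}{9} \cdot 17 = \frac{17}{9} \approx 1.8889$)
$T{\left(N,E \right)} = 26$ ($T{\left(N,E \right)} = \left(-5 - 2\right) - -33 = \left(-5 - 2\right) + 33 = -7 + 33 = 26$)
$3636 + T{\left(x,2 \left(-3\right) \right)} = 3636 + 26 = 3662$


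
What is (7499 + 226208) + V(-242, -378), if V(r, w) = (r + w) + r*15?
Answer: 229457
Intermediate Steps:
V(r, w) = w + 16*r (V(r, w) = (r + w) + 15*r = w + 16*r)
(7499 + 226208) + V(-242, -378) = (7499 + 226208) + (-378 + 16*(-242)) = 233707 + (-378 - 3872) = 233707 - 4250 = 229457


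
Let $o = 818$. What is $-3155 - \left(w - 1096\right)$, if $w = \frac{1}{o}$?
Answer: $- \frac{1684263}{818} \approx -2059.0$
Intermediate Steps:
$w = \frac{1}{818} \approx 0.0012225$
$-3155 - \left(w - 1096\right) = -3155 - \left(\frac{1}{818} - 1096\right) = -3155 - - \frac{896527}{818} = -3155 + \frac{896527}{818} = - \frac{1684263}{818}$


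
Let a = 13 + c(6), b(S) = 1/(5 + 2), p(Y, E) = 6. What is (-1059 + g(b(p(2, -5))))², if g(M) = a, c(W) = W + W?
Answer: 1069156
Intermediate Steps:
c(W) = 2*W
b(S) = ⅐ (b(S) = 1/7 = ⅐)
a = 25 (a = 13 + 2*6 = 13 + 12 = 25)
g(M) = 25
(-1059 + g(b(p(2, -5))))² = (-1059 + 25)² = (-1034)² = 1069156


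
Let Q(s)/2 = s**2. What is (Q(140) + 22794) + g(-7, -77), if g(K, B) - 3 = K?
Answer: 61990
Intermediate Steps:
g(K, B) = 3 + K
Q(s) = 2*s**2
(Q(140) + 22794) + g(-7, -77) = (2*140**2 + 22794) + (3 - 7) = (2*19600 + 22794) - 4 = (39200 + 22794) - 4 = 61994 - 4 = 61990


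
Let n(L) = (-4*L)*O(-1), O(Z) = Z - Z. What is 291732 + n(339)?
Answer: 291732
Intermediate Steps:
O(Z) = 0
n(L) = 0 (n(L) = -4*L*0 = 0)
291732 + n(339) = 291732 + 0 = 291732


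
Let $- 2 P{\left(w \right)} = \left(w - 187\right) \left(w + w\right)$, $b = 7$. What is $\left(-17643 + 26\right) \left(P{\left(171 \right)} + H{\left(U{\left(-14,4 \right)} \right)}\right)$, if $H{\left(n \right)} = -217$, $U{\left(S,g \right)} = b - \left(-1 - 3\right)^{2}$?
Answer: $-44377223$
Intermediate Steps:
$U{\left(S,g \right)} = -9$ ($U{\left(S,g \right)} = 7 - \left(-1 - 3\right)^{2} = 7 - \left(-4\right)^{2} = 7 - 16 = -9$)
$P{\left(w \right)} = - w \left(-187 + w\right)$ ($P{\left(w \right)} = - \frac{\left(w - 187\right) \left(w + w\right)}{2} = - \frac{\left(-187 + w\right) 2 w}{2} = - \frac{2 w \left(-187 + w\right)}{2} = - w \left(-187 + w\right)$)
$\left(-17643 + 26\right) \left(P{\left(171 \right)} + H{\left(U{\left(-14,4 \right)} \right)}\right) = \left(-17643 + 26\right) \left(171 \left(187 - 171\right) - 217\right) = - 17617 \left(171 \left(187 - 171\right) - 217\right) = - 17617 \left(171 \cdot 16 - 217\right) = - 17617 \left(2736 - 217\right) = \left(-17617\right) 2519 = -44377223$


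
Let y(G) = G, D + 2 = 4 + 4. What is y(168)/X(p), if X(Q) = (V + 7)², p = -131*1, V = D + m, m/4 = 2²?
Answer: 168/841 ≈ 0.19976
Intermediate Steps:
D = 6 (D = -2 + (4 + 4) = -2 + 8 = 6)
m = 16 (m = 4*2² = 4*4 = 16)
V = 22 (V = 6 + 16 = 22)
p = -131
X(Q) = 841 (X(Q) = (22 + 7)² = 29² = 841)
y(168)/X(p) = 168/841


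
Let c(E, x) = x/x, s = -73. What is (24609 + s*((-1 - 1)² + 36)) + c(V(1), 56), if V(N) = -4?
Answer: 21690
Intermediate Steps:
c(E, x) = 1
(24609 + s*((-1 - 1)² + 36)) + c(V(1), 56) = (24609 - 73*((-1 - 1)² + 36)) + 1 = (24609 - 73*((-2)² + 36)) + 1 = (24609 - 73*(4 + 36)) + 1 = (24609 - 73*40) + 1 = (24609 - 2920) + 1 = 21689 + 1 = 21690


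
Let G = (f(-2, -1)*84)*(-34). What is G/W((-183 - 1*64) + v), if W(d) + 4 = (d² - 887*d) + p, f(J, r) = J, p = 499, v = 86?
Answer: 5712/169223 ≈ 0.033754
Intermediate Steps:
G = 5712 (G = -2*84*(-34) = -168*(-34) = 5712)
W(d) = 495 + d² - 887*d (W(d) = -4 + ((d² - 887*d) + 499) = -4 + (499 + d² - 887*d) = 495 + d² - 887*d)
G/W((-183 - 1*64) + v) = 5712/(495 + ((-183 - 1*64) + 86)² - 887*((-183 - 1*64) + 86)) = 5712/(495 + ((-183 - 64) + 86)² - 887*((-183 - 64) + 86)) = 5712/(495 + (-247 + 86)² - 887*(-247 + 86)) = 5712/(495 + (-161)² - 887*(-161)) = 5712/(495 + 25921 + 142807) = 5712/169223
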